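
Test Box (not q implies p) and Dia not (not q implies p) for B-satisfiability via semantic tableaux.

Unsatisfiable

1. Box (not q implies p) and Dia not (not q implies p), u
2. Box (not q implies p), u
3. Dia not (not q implies p), u
4. not q implies p, u
5. p, u
6. not (not q implies p), v
7. not q, v
8. not p, v
9. not q implies p, v
10. p, v
Accessibility: uRu, uRv, vRu, vRv
Branch closes: p and not p both at v.
All branches of the tableau close; one closing branch shown above.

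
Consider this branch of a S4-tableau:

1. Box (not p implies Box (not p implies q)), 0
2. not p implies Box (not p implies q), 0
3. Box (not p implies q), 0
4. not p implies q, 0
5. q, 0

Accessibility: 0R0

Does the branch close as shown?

No world carries both an atom and its negation.

Open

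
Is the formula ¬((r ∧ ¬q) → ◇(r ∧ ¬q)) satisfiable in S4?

Unsatisfiable (every branch closes)

1. ¬((r ∧ ¬q) → ◇(r ∧ ¬q)), 0
2. r ∧ ¬q, 0
3. ¬◇(r ∧ ¬q), 0
4. r, 0
5. ¬q, 0
6. ¬(r ∧ ¬q), 0
7. q, 0
Accessibility: 0R0
Branch closes: q and ¬q both at 0.
All branches of the tableau close; one closing branch shown above.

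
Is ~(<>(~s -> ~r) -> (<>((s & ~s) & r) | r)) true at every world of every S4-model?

Tableau for the negation <>(~s -> ~r) -> (<>((s & ~s) & r) | r):
1. <>(~s -> ~r) -> (<>((s & ~s) & r) | r), w0
2. <>((s & ~s) & r) | r, w0
3. r, w0
Accessibility: w0Rw0
The negation has an open branch (countermodel exists).

No, not valid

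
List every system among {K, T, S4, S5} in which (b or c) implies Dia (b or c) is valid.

T-tableau for the negation not ((b or c) implies Dia (b or c)):
1. not ((b or c) implies Dia (b or c)), u
2. b or c, u
3. not Dia (b or c), u
4. not (b or c), u
5. not b, u
6. not c, u
7. c, u
Accessibility: uRu
Branch closes: c and not c both at u.
Every branch closes (one shown): valid in T, hence also in S4, S5 (every theorem of T is a theorem of S4 and S5).
K-tableau for the negation not ((b or c) implies Dia (b or c)):
1. not ((b or c) implies Dia (b or c)), u
2. b or c, u
3. not Dia (b or c), u
4. c, u
Complete open branch: countermodel on a K-frame, so not valid in K.

T, S4, S5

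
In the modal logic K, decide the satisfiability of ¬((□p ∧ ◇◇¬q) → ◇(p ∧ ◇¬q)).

Unsatisfiable (every branch closes)

1. ¬((□p ∧ ◇◇¬q) → ◇(p ∧ ◇¬q)), w0
2. □p ∧ ◇◇¬q, w0
3. ¬◇(p ∧ ◇¬q), w0
4. □p, w0
5. ◇◇¬q, w0
6. ◇¬q, w1
7. ¬(p ∧ ◇¬q), w1
8. p, w1
9. ¬◇¬q, w1
10. ¬q, w2
11. q, w2
Accessibility: w0Rw1, w1Rw2
Branch closes: q and ¬q both at w2.
(One branch shown.) All branches close.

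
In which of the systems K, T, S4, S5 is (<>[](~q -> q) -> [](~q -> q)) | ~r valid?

S5

S5-tableau for the negation ~((<>[](~q -> q) -> [](~q -> q)) | ~r):
1. ~((<>[](~q -> q) -> [](~q -> q)) | ~r), w0
2. ~(<>[](~q -> q) -> [](~q -> q)), w0
3. r, w0
4. <>[](~q -> q), w0
5. ~[](~q -> q), w0
6. [](~q -> q), w1
7. ~q -> q, w0
8. ~q -> q, w1
9. q, w0
10. q, w1
11. ~(~q -> q), w2
12. ~q, w2
13. ~q -> q, w2
14. q, w2
Accessibility: w0Rw0, w0Rw1, w0Rw2, w1Rw0, w1Rw1, w1Rw2, w2Rw0, w2Rw1, w2Rw2
Branch closes: q and ~q both at w2.
Every branch closes (one shown): valid in S5.
S4-tableau for the negation ~((<>[](~q -> q) -> [](~q -> q)) | ~r):
1. ~((<>[](~q -> q) -> [](~q -> q)) | ~r), w0
2. ~(<>[](~q -> q) -> [](~q -> q)), w0
3. r, w0
4. <>[](~q -> q), w0
5. ~[](~q -> q), w0
6. [](~q -> q), w1
7. ~q -> q, w1
8. q, w1
9. ~(~q -> q), w2
10. ~q, w2
Accessibility: w0Rw0, w0Rw1, w0Rw2, w1Rw1, w2Rw2
Complete open branch: countermodel on an S4-frame, so not valid in S4, nor in K, T (the same frame is also a K-frame and a T-frame).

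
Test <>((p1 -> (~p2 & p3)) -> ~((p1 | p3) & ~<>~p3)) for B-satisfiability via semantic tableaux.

1. <>((p1 -> (~p2 & p3)) -> ~((p1 | p3) & ~<>~p3)), 0
2. (p1 -> (~p2 & p3)) -> ~((p1 | p3) & ~<>~p3), 1   [<>-rule on 1: fresh world 1, 0R1]
3. ~((p1 | p3) & ~<>~p3), 1   [->-rule on 2 (branches; this branch)]
4. <>~p3, 1   [~&-rule on 3 (branches; this branch)]
5. ~p3, 2   [<>-rule on 4: fresh world 2, 1R2]
Accessibility: 0R0, 0R1, 1R0, 1R1, 1R2, 2R1, 2R2

Satisfiable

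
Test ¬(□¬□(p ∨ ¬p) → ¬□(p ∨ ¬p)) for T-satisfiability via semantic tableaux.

Unsatisfiable

1. ¬(□¬□(p ∨ ¬p) → ¬□(p ∨ ¬p)), 0
2. □¬□(p ∨ ¬p), 0
3. □(p ∨ ¬p), 0
4. ¬□(p ∨ ¬p), 0
5. p ∨ ¬p, 0
6. ¬p, 0
7. ¬(p ∨ ¬p), 1
8. ¬p, 1
9. p, 1
Accessibility: 0R0, 0R1, 1R1
Branch closes: p and ¬p both at 1.
All branches of the tableau close; one closing branch shown above.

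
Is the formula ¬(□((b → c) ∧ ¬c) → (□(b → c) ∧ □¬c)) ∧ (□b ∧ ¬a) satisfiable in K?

Unsatisfiable

1. ¬(□((b → c) ∧ ¬c) → (□(b → c) ∧ □¬c)) ∧ (□b ∧ ¬a), w0
2. ¬(□((b → c) ∧ ¬c) → (□(b → c) ∧ □¬c)), w0
3. □b ∧ ¬a, w0
4. □((b → c) ∧ ¬c), w0
5. ¬(□(b → c) ∧ □¬c), w0
6. □b, w0
7. ¬a, w0
8. ¬□(b → c), w0
9. ¬(b → c), w1
10. b, w1
11. ¬c, w1
12. (b → c) ∧ ¬c, w1
13. b → c, w1
14. c, w1
Accessibility: w0Rw1
Branch closes: c and ¬c both at w1.
(One branch shown.) All branches close.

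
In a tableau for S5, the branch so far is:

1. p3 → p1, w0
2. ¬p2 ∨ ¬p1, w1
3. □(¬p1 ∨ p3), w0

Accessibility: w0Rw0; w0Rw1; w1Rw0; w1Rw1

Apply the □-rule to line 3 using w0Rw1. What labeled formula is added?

¬p1 ∨ p3, w1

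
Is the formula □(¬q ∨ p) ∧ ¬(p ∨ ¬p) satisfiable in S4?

1. □(¬q ∨ p) ∧ ¬(p ∨ ¬p), u
2. □(¬q ∨ p), u   [∧-rule on 1]
3. ¬(p ∨ ¬p), u   [∧-rule on 1]
4. ¬p, u   [¬∨-rule on 3]
5. p, u   [¬∨-rule on 3]
Accessibility: uRu
Branch closes: p and ¬p both at u.
All branches of the tableau close; one closing branch shown above.

Unsatisfiable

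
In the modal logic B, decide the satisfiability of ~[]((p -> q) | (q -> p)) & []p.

Unsatisfiable

1. ~[]((p -> q) | (q -> p)) & []p, 0
2. ~[]((p -> q) | (q -> p)), 0   [&-rule on 1]
3. []p, 0   [&-rule on 1]
4. p, 0   [[]-rule on 3 via 0R0]
5. ~((p -> q) | (q -> p)), 1   [~[]-rule on 2: fresh world 1, 0R1]
6. ~(p -> q), 1   [~|-rule on 5]
7. ~(q -> p), 1   [~|-rule on 5]
8. p, 1   [~->-rule on 6]
9. ~q, 1   [~->-rule on 6]
10. q, 1   [~->-rule on 7]
11. ~p, 1   [~->-rule on 7]
Accessibility: 0R0, 0R1, 1R0, 1R1
Branch closes: q and ~q both at 1.
All branches of the tableau close; one closing branch shown above.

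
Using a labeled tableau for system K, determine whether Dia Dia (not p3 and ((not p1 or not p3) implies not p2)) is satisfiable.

Satisfiable

1. Dia Dia (not p3 and ((not p1 or not p3) implies not p2)), w0
2. Dia (not p3 and ((not p1 or not p3) implies not p2)), w1
3. not p3 and ((not p1 or not p3) implies not p2), w2
4. not p3, w2
5. (not p1 or not p3) implies not p2, w2
6. not p2, w2
Accessibility: w0Rw1, w1Rw2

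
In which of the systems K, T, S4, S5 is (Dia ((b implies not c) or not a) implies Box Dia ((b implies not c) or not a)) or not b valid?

S5

S5-tableau for the negation not ((Dia ((b implies not c) or not a) implies Box Dia ((b implies not c) or not a)) or not b):
1. not ((Dia ((b implies not c) or not a) implies Box Dia ((b implies not c) or not a)) or not b), w0
2. not (Dia ((b implies not c) or not a) implies Box Dia ((b implies not c) or not a)), w0
3. b, w0
4. Dia ((b implies not c) or not a), w0
5. not Box Dia ((b implies not c) or not a), w0
6. (b implies not c) or not a, w1
7. b implies not c, w1
8. not c, w1
9. not Dia ((b implies not c) or not a), w2
10. not ((b implies not c) or not a), w0
11. not (b implies not c), w0
12. a, w0
13. c, w0
14. not ((b implies not c) or not a), w1
15. not (b implies not c), w1
16. a, w1
17. b, w1
18. c, w1
Accessibility: w0Rw0, w0Rw1, w0Rw2, w1Rw0, w1Rw1, w1Rw2, w2Rw0, w2Rw1, w2Rw2
Branch closes: c and not c both at w1.
Every branch closes (one shown): valid in S5.
S4-tableau for the negation not ((Dia ((b implies not c) or not a) implies Box Dia ((b implies not c) or not a)) or not b):
1. not ((Dia ((b implies not c) or not a) implies Box Dia ((b implies not c) or not a)) or not b), w0
2. not (Dia ((b implies not c) or not a) implies Box Dia ((b implies not c) or not a)), w0
3. b, w0
4. Dia ((b implies not c) or not a), w0
5. not Box Dia ((b implies not c) or not a), w0
6. (b implies not c) or not a, w1
7. not a, w1
8. not Dia ((b implies not c) or not a), w2
9. not ((b implies not c) or not a), w2
10. not (b implies not c), w2
11. a, w2
12. b, w2
13. c, w2
Accessibility: w0Rw0, w0Rw1, w0Rw2, w1Rw1, w2Rw2
Complete open branch: countermodel on an S4-frame, so not valid in S4, nor in K, T (the same frame is also a K-frame and a T-frame).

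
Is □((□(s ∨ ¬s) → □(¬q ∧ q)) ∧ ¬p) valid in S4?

Invalid (countermodel exists)

Tableau for the negation ¬□((□(s ∨ ¬s) → □(¬q ∧ q)) ∧ ¬p):
1. ¬□((□(s ∨ ¬s) → □(¬q ∧ q)) ∧ ¬p), 0
2. ¬((□(s ∨ ¬s) → □(¬q ∧ q)) ∧ ¬p), 1
3. p, 1
Accessibility: 0R0, 0R1, 1R1
The negation has an open branch (countermodel exists).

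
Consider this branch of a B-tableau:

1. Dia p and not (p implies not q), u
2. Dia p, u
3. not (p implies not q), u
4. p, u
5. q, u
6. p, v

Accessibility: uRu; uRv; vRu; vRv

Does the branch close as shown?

Open

There is no literal clash: for every atom and world, at most one sign appears.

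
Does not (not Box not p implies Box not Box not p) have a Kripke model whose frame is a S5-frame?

Unsatisfiable (every branch closes)

1. not (not Box not p implies Box not Box not p), u
2. not Box not p, u
3. not Box not Box not p, u
4. p, v
5. Box not p, w
6. not p, u
7. not p, v
Accessibility: uRu, uRv, uRw, vRu, vRv, vRw, wRu, wRv, wRw
Branch closes: p and not p both at v.
All branches of the tableau close; one closing branch shown above.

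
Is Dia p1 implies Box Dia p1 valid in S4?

Invalid (countermodel exists)

Tableau for the negation not (Dia p1 implies Box Dia p1):
1. not (Dia p1 implies Box Dia p1), 0
2. Dia p1, 0   [neg-implies-rule on 1]
3. not Box Dia p1, 0   [neg-implies-rule on 1]
4. p1, 1   [Dia-rule on 2: fresh world 1, 0R1]
5. not Dia p1, 2   [neg-Box-rule on 3: fresh world 2, 0R2]
6. not p1, 2   [neg-Dia-rule on 5 via 2R2]
Accessibility: 0R0, 0R1, 0R2, 1R1, 2R2
The negation has an open branch (countermodel exists).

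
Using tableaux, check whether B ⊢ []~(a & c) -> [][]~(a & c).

Invalid (countermodel exists)

Tableau for the negation ~([]~(a & c) -> [][]~(a & c)):
1. ~([]~(a & c) -> [][]~(a & c)), w0
2. []~(a & c), w0
3. ~[][]~(a & c), w0
4. ~(a & c), w0
5. ~c, w0
6. ~[]~(a & c), w1
7. ~(a & c), w1
8. ~c, w1
9. a & c, w2
10. a, w2
11. c, w2
Accessibility: w0Rw0, w0Rw1, w1Rw0, w1Rw1, w1Rw2, w2Rw1, w2Rw2
The negation has an open branch (countermodel exists).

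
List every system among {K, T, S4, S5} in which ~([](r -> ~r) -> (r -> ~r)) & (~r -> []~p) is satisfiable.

T-tableau for the formula:
1. ~([](r -> ~r) -> (r -> ~r)) & (~r -> []~p), u
2. ~([](r -> ~r) -> (r -> ~r)), u   [&-rule on 1]
3. ~r -> []~p, u   [&-rule on 1]
4. [](r -> ~r), u   [~->-rule on 2]
5. ~(r -> ~r), u   [~->-rule on 2]
6. r, u   [~->-rule on 5]
7. r -> ~r, u   [[]-rule on 4 via uRu]
8. []~p, u   [->-rule on 3 (branches; this branch)]
9. ~p, u   [[]-rule on 8 via uRu]
10. ~r, u   [->-rule on 7 (branches; this branch)]
Accessibility: uRu
Branch closes: r and ~r both at u.
Every branch closes (one shown): unsatisfiable in T, hence also in S4, S5 (every S4/S5-frame is a T-frame).
K-tableau for the formula:
1. ~([](r -> ~r) -> (r -> ~r)) & (~r -> []~p), u
2. ~([](r -> ~r) -> (r -> ~r)), u   [&-rule on 1]
3. ~r -> []~p, u   [&-rule on 1]
4. [](r -> ~r), u   [~->-rule on 2]
5. ~(r -> ~r), u   [~->-rule on 2]
6. r, u   [~->-rule on 5]
7. []~p, u   [->-rule on 3 (branches; this branch)]
Complete open branch: satisfiable in K.

K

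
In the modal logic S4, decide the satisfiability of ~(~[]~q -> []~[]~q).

Satisfiable

1. ~(~[]~q -> []~[]~q), 0
2. ~[]~q, 0   [~->-rule on 1]
3. ~[]~[]~q, 0   [~->-rule on 1]
4. q, 1   [~[]-rule on 2: fresh world 1, 0R1]
5. []~q, 2   [~[]-rule on 3: fresh world 2, 0R2]
6. ~q, 2   [[]-rule on 5 via 2R2]
Accessibility: 0R0, 0R1, 0R2, 1R1, 2R2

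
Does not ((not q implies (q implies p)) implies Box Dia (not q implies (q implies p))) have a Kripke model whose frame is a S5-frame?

1. not ((not q implies (q implies p)) implies Box Dia (not q implies (q implies p))), 0
2. not q implies (q implies p), 0   [neg-implies-rule on 1]
3. not Box Dia (not q implies (q implies p)), 0   [neg-implies-rule on 1]
4. q implies p, 0   [implies-rule on 2 (branches; this branch)]
5. p, 0   [implies-rule on 4 (branches; this branch)]
6. not Dia (not q implies (q implies p)), 1   [neg-Box-rule on 3: fresh world 1, 0R1]
7. not (not q implies (q implies p)), 0   [neg-Dia-rule on 6 via 1R0]
8. not q, 0   [neg-implies-rule on 7]
9. not (q implies p), 0   [neg-implies-rule on 7]
10. q, 0   [neg-implies-rule on 9]
11. not p, 0   [neg-implies-rule on 9]
Accessibility: 0R0, 0R1, 1R0, 1R1
Branch closes: q and not q both at 0.
(One branch shown.) All branches close.

No, unsatisfiable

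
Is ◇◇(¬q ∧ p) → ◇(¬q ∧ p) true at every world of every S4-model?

Tableau for the negation ¬(◇◇(¬q ∧ p) → ◇(¬q ∧ p)):
1. ¬(◇◇(¬q ∧ p) → ◇(¬q ∧ p)), w0
2. ◇◇(¬q ∧ p), w0   [¬→-rule on 1]
3. ¬◇(¬q ∧ p), w0   [¬→-rule on 1]
4. ¬(¬q ∧ p), w0   [¬◇-rule on 3 via w0Rw0]
5. ¬p, w0   [¬∧-rule on 4 (branches; this branch)]
6. ◇(¬q ∧ p), w1   [◇-rule on 2: fresh world w1, w0Rw1]
7. ¬(¬q ∧ p), w1   [¬◇-rule on 3 via w0Rw1]
8. ¬p, w1   [¬∧-rule on 7 (branches; this branch)]
9. ¬q ∧ p, w2   [◇-rule on 6: fresh world w2, w1Rw2]
10. ¬q, w2   [∧-rule on 9]
11. p, w2   [∧-rule on 9]
12. ¬(¬q ∧ p), w2   [¬◇-rule on 3 via w0Rw2]
13. ¬p, w2   [¬∧-rule on 12 (branches; this branch)]
Accessibility: w0Rw0, w0Rw1, w0Rw2, w1Rw1, w1Rw2, w2Rw2
Branch closes: p and ¬p both at w2.
All branches of the negation close; one closing branch shown above.

Yes, valid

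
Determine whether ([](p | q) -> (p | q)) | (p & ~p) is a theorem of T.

Yes, valid

Tableau for the negation ~(([](p | q) -> (p | q)) | (p & ~p)):
1. ~(([](p | q) -> (p | q)) | (p & ~p)), w0
2. ~([](p | q) -> (p | q)), w0   [~|-rule on 1]
3. ~(p & ~p), w0   [~|-rule on 1]
4. [](p | q), w0   [~->-rule on 2]
5. ~(p | q), w0   [~->-rule on 2]
6. ~p, w0   [~|-rule on 5]
7. ~q, w0   [~|-rule on 5]
8. p | q, w0   [[]-rule on 4 via w0Rw0]
9. q, w0   [|-rule on 8 (branches; this branch)]
Accessibility: w0Rw0
Branch closes: q and ~q both at w0.
Every branch of the negation's tableau closes; the branch above is one of them.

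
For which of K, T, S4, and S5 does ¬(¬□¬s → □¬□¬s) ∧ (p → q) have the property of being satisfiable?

S4-tableau for the formula:
1. ¬(¬□¬s → □¬□¬s) ∧ (p → q), u
2. ¬(¬□¬s → □¬□¬s), u   [∧-rule on 1]
3. p → q, u   [∧-rule on 1]
4. ¬□¬s, u   [¬→-rule on 2]
5. ¬□¬□¬s, u   [¬→-rule on 2]
6. q, u   [→-rule on 3 (branches; this branch)]
7. s, v   [¬□-rule on 4: fresh world v, uRv]
8. □¬s, w   [¬□-rule on 5: fresh world w, uRw]
9. ¬s, w   [□-rule on 8 via wRw]
Accessibility: uRu, uRv, uRw, vRv, wRw
Complete open branch: satisfiable in S4, hence also in K, T (this S4-model is also a K-model and a T-model).
S5-tableau for the formula:
1. ¬(¬□¬s → □¬□¬s) ∧ (p → q), u
2. ¬(¬□¬s → □¬□¬s), u   [∧-rule on 1]
3. p → q, u   [∧-rule on 1]
4. ¬□¬s, u   [¬→-rule on 2]
5. ¬□¬□¬s, u   [¬→-rule on 2]
6. q, u   [→-rule on 3 (branches; this branch)]
7. s, v   [¬□-rule on 4: fresh world v, uRv]
8. □¬s, w   [¬□-rule on 5: fresh world w, uRw]
9. ¬s, u   [□-rule on 8 via wRu]
10. ¬s, v   [□-rule on 8 via wRv]
Accessibility: uRu, uRv, uRw, vRu, vRv, vRw, wRu, wRv, wRw
Branch closes: s and ¬s both at v.
Every branch closes (one shown): unsatisfiable in S5.

K, T, S4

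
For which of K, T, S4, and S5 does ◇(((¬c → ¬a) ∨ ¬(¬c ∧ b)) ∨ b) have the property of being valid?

T-tableau for the negation ¬◇(((¬c → ¬a) ∨ ¬(¬c ∧ b)) ∨ b):
1. ¬◇(((¬c → ¬a) ∨ ¬(¬c ∧ b)) ∨ b), u
2. ¬(((¬c → ¬a) ∨ ¬(¬c ∧ b)) ∨ b), u
3. ¬((¬c → ¬a) ∨ ¬(¬c ∧ b)), u
4. ¬b, u
5. ¬(¬c → ¬a), u
6. ¬c ∧ b, u
7. ¬c, u
8. a, u
9. b, u
Accessibility: uRu
Branch closes: b and ¬b both at u.
Every branch closes (one shown): valid in T, hence also in S4, S5 (every theorem of T is a theorem of S4 and S5).
K-tableau for the negation ¬◇(((¬c → ¬a) ∨ ¬(¬c ∧ b)) ∨ b):
1. ¬◇(((¬c → ¬a) ∨ ¬(¬c ∧ b)) ∨ b), u
Complete open branch: countermodel on a K-frame, so not valid in K.

T, S4, S5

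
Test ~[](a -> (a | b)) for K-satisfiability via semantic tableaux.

1. ~[](a -> (a | b)), u
2. ~(a -> (a | b)), v
3. a, v
4. ~(a | b), v
5. ~a, v
6. ~b, v
Accessibility: uRv
Branch closes: a and ~a both at v.
Every branch closes; the branch above is one of them.

No, unsatisfiable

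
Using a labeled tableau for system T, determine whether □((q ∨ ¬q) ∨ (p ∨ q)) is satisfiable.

1. □((q ∨ ¬q) ∨ (p ∨ q)), u
2. (q ∨ ¬q) ∨ (p ∨ q), u
3. p ∨ q, u
4. q, u
Accessibility: uRu

Satisfiable (open branch found)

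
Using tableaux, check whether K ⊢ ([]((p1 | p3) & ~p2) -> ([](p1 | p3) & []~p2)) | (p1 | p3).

Valid in K

Tableau for the negation ~(([]((p1 | p3) & ~p2) -> ([](p1 | p3) & []~p2)) | (p1 | p3)):
1. ~(([]((p1 | p3) & ~p2) -> ([](p1 | p3) & []~p2)) | (p1 | p3)), u
2. ~([]((p1 | p3) & ~p2) -> ([](p1 | p3) & []~p2)), u
3. ~(p1 | p3), u
4. []((p1 | p3) & ~p2), u
5. ~([](p1 | p3) & []~p2), u
6. ~p1, u
7. ~p3, u
8. ~[](p1 | p3), u
9. ~(p1 | p3), v
10. ~p1, v
11. ~p3, v
12. (p1 | p3) & ~p2, v
13. p1 | p3, v
14. ~p2, v
15. p3, v
Accessibility: uRv
Branch closes: p3 and ~p3 both at v.
All branches of the negation close; one closing branch shown above.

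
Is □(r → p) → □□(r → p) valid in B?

Not valid

Tableau for the negation ¬(□(r → p) → □□(r → p)):
1. ¬(□(r → p) → □□(r → p)), 0
2. □(r → p), 0
3. ¬□□(r → p), 0
4. r → p, 0
5. p, 0
6. ¬□(r → p), 1
7. r → p, 1
8. p, 1
9. ¬(r → p), 2
10. r, 2
11. ¬p, 2
Accessibility: 0R0, 0R1, 1R0, 1R1, 1R2, 2R1, 2R2
The negation has an open branch (countermodel exists).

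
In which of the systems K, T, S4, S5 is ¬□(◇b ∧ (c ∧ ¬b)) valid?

T, S4, S5

T-tableau for the negation □(◇b ∧ (c ∧ ¬b)):
1. □(◇b ∧ (c ∧ ¬b)), u
2. ◇b ∧ (c ∧ ¬b), u
3. ◇b, u
4. c ∧ ¬b, u
5. c, u
6. ¬b, u
7. b, v
8. ◇b ∧ (c ∧ ¬b), v
9. ◇b, v
10. c ∧ ¬b, v
11. c, v
12. ¬b, v
Accessibility: uRu, uRv, vRv
Branch closes: b and ¬b both at v.
Every branch closes (one shown): valid in T, hence also in S4, S5 (every theorem of T is a theorem of S4 and S5).
K-tableau for the negation □(◇b ∧ (c ∧ ¬b)):
1. □(◇b ∧ (c ∧ ¬b)), u
Complete open branch: countermodel on a K-frame, so not valid in K.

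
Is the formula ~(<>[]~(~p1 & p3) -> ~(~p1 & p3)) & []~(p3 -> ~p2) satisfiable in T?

Satisfiable (open branch found)

1. ~(<>[]~(~p1 & p3) -> ~(~p1 & p3)) & []~(p3 -> ~p2), w0
2. ~(<>[]~(~p1 & p3) -> ~(~p1 & p3)), w0   [&-rule on 1]
3. []~(p3 -> ~p2), w0   [&-rule on 1]
4. <>[]~(~p1 & p3), w0   [~->-rule on 2]
5. ~p1 & p3, w0   [~->-rule on 2]
6. ~p1, w0   [&-rule on 5]
7. p3, w0   [&-rule on 5]
8. ~(p3 -> ~p2), w0   [[]-rule on 3 via w0Rw0]
9. p2, w0   [~->-rule on 8]
10. []~(~p1 & p3), w1   [<>-rule on 4: fresh world w1, w0Rw1]
11. ~(p3 -> ~p2), w1   [[]-rule on 3 via w0Rw1]
12. p3, w1   [~->-rule on 11]
13. p2, w1   [~->-rule on 11]
14. ~(~p1 & p3), w1   [[]-rule on 10 via w1Rw1]
15. p1, w1   [~&-rule on 14 (branches; this branch)]
Accessibility: w0Rw0, w0Rw1, w1Rw1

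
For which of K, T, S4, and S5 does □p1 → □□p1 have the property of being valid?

T-tableau for the negation ¬(□p1 → □□p1):
1. ¬(□p1 → □□p1), u
2. □p1, u   [¬→-rule on 1]
3. ¬□□p1, u   [¬→-rule on 1]
4. p1, u   [□-rule on 2 via uRu]
5. ¬□p1, v   [¬□-rule on 3: fresh world v, uRv]
6. p1, v   [□-rule on 2 via uRv]
7. ¬p1, w   [¬□-rule on 5: fresh world w, vRw]
Accessibility: uRu, uRv, vRv, vRw, wRw
Complete open branch: countermodel on a T-frame, so not valid in T, nor in K (the same frame is also a K-frame).
S4-tableau for the negation ¬(□p1 → □□p1):
1. ¬(□p1 → □□p1), u
2. □p1, u   [¬→-rule on 1]
3. ¬□□p1, u   [¬→-rule on 1]
4. p1, u   [□-rule on 2 via uRu]
5. ¬□p1, v   [¬□-rule on 3: fresh world v, uRv]
6. p1, v   [□-rule on 2 via uRv]
7. ¬p1, w   [¬□-rule on 5: fresh world w, vRw]
8. p1, w   [□-rule on 2 via uRw]
Accessibility: uRu, uRv, uRw, vRv, vRw, wRw
Branch closes: p1 and ¬p1 both at w.
Every branch closes (one shown): valid in S4, hence also in S5 (every theorem of S4 is a theorem of S5).

S4, S5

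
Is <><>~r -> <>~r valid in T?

Tableau for the negation ~(<><>~r -> <>~r):
1. ~(<><>~r -> <>~r), 0
2. <><>~r, 0
3. ~<>~r, 0
4. r, 0
5. <>~r, 1
6. r, 1
7. ~r, 2
Accessibility: 0R0, 0R1, 1R1, 1R2, 2R2
The negation has an open branch (countermodel exists).

Invalid (countermodel exists)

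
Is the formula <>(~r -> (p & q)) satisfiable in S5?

1. <>(~r -> (p & q)), u
2. ~r -> (p & q), v
3. p & q, v
4. p, v
5. q, v
Accessibility: uRu, uRv, vRu, vRv

Yes, satisfiable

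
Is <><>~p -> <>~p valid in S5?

Tableau for the negation ~(<><>~p -> <>~p):
1. ~(<><>~p -> <>~p), w0
2. <><>~p, w0
3. ~<>~p, w0
4. p, w0
5. <>~p, w1
6. p, w1
7. ~p, w2
8. p, w2
Accessibility: w0Rw0, w0Rw1, w0Rw2, w1Rw0, w1Rw1, w1Rw2, w2Rw0, w2Rw1, w2Rw2
Branch closes: p and ~p both at w2.
Every branch of the negation's tableau closes; the branch above is one of them.

Yes, valid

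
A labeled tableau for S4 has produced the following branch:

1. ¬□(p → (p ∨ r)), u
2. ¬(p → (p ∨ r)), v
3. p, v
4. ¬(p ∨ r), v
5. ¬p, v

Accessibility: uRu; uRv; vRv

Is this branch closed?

Closed

Both p and ¬p appear at v.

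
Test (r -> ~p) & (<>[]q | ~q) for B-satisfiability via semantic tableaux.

1. (r -> ~p) & (<>[]q | ~q), u
2. r -> ~p, u
3. <>[]q | ~q, u
4. ~p, u
5. ~q, u
Accessibility: uRu

Yes, satisfiable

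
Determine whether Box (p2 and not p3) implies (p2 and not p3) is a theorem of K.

No, not valid

Tableau for the negation not (Box (p2 and not p3) implies (p2 and not p3)):
1. not (Box (p2 and not p3) implies (p2 and not p3)), u
2. Box (p2 and not p3), u   [neg-implies-rule on 1]
3. not (p2 and not p3), u   [neg-implies-rule on 1]
4. p3, u   [neg-and-rule on 3 (branches; this branch)]
The negation has an open branch (countermodel exists).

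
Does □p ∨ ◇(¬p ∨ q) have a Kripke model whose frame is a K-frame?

Satisfiable

1. □p ∨ ◇(¬p ∨ q), 0
2. ◇(¬p ∨ q), 0   [∨-rule on 1 (branches; this branch)]
3. ¬p ∨ q, 1   [◇-rule on 2: fresh world 1, 0R1]
4. q, 1   [∨-rule on 3 (branches; this branch)]
Accessibility: 0R1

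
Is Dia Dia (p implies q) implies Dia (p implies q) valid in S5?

Valid

Tableau for the negation not (Dia Dia (p implies q) implies Dia (p implies q)):
1. not (Dia Dia (p implies q) implies Dia (p implies q)), 0
2. Dia Dia (p implies q), 0   [neg-implies-rule on 1]
3. not Dia (p implies q), 0   [neg-implies-rule on 1]
4. not (p implies q), 0   [neg-Dia-rule on 3 via 0R0]
5. p, 0   [neg-implies-rule on 4]
6. not q, 0   [neg-implies-rule on 4]
7. Dia (p implies q), 1   [Dia-rule on 2: fresh world 1, 0R1]
8. not (p implies q), 1   [neg-Dia-rule on 3 via 0R1]
9. p, 1   [neg-implies-rule on 8]
10. not q, 1   [neg-implies-rule on 8]
11. p implies q, 2   [Dia-rule on 7: fresh world 2, 1R2]
12. not (p implies q), 2   [neg-Dia-rule on 3 via 0R2]
13. p, 2   [neg-implies-rule on 12]
14. not q, 2   [neg-implies-rule on 12]
15. q, 2   [implies-rule on 11 (branches; this branch)]
Accessibility: 0R0, 0R1, 0R2, 1R0, 1R1, 1R2, 2R0, 2R1, 2R2
Branch closes: q and not q both at 2.
All branches of the negation close; one closing branch shown above.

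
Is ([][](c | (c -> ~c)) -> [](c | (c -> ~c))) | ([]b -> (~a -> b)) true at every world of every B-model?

Tableau for the negation ~(([][](c | (c -> ~c)) -> [](c | (c -> ~c))) | ([]b -> (~a -> b))):
1. ~(([][](c | (c -> ~c)) -> [](c | (c -> ~c))) | ([]b -> (~a -> b))), u
2. ~([][](c | (c -> ~c)) -> [](c | (c -> ~c))), u
3. ~([]b -> (~a -> b)), u
4. [][](c | (c -> ~c)), u
5. ~[](c | (c -> ~c)), u
6. []b, u
7. ~(~a -> b), u
8. ~a, u
9. ~b, u
10. [](c | (c -> ~c)), u
11. b, u
Accessibility: uRu
Branch closes: b and ~b both at u.
All branches of the negation close; one closing branch shown above.

Yes, valid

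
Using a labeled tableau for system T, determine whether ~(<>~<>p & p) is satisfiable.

Satisfiable

1. ~(<>~<>p & p), w0
2. ~p, w0
Accessibility: w0Rw0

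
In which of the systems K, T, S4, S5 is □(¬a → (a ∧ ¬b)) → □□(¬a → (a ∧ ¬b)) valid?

T-tableau for the negation ¬(□(¬a → (a ∧ ¬b)) → □□(¬a → (a ∧ ¬b))):
1. ¬(□(¬a → (a ∧ ¬b)) → □□(¬a → (a ∧ ¬b))), u
2. □(¬a → (a ∧ ¬b)), u
3. ¬□□(¬a → (a ∧ ¬b)), u
4. ¬a → (a ∧ ¬b), u
5. a ∧ ¬b, u
6. a, u
7. ¬b, u
8. ¬□(¬a → (a ∧ ¬b)), v
9. ¬a → (a ∧ ¬b), v
10. a ∧ ¬b, v
11. a, v
12. ¬b, v
13. ¬(¬a → (a ∧ ¬b)), w
14. ¬a, w
15. ¬(a ∧ ¬b), w
16. b, w
Accessibility: uRu, uRv, vRv, vRw, wRw
Complete open branch: countermodel on a T-frame, so not valid in T, nor in K (the same frame is also a K-frame).
S4-tableau for the negation ¬(□(¬a → (a ∧ ¬b)) → □□(¬a → (a ∧ ¬b))):
1. ¬(□(¬a → (a ∧ ¬b)) → □□(¬a → (a ∧ ¬b))), u
2. □(¬a → (a ∧ ¬b)), u
3. ¬□□(¬a → (a ∧ ¬b)), u
4. ¬a → (a ∧ ¬b), u
5. a ∧ ¬b, u
6. a, u
7. ¬b, u
8. ¬□(¬a → (a ∧ ¬b)), v
9. ¬a → (a ∧ ¬b), v
10. a ∧ ¬b, v
11. a, v
12. ¬b, v
13. ¬(¬a → (a ∧ ¬b)), w
14. ¬a, w
15. ¬(a ∧ ¬b), w
16. ¬a → (a ∧ ¬b), w
17. b, w
18. a ∧ ¬b, w
19. a, w
20. ¬b, w
Accessibility: uRu, uRv, uRw, vRv, vRw, wRw
Branch closes: a and ¬a both at w.
Every branch closes (one shown): valid in S4, hence also in S5 (every theorem of S4 is a theorem of S5).

S4, S5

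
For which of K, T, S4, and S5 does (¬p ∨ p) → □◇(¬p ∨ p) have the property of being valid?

T, S4, S5

K-tableau for the negation ¬((¬p ∨ p) → □◇(¬p ∨ p)):
1. ¬((¬p ∨ p) → □◇(¬p ∨ p)), w0
2. ¬p ∨ p, w0   [¬→-rule on 1]
3. ¬□◇(¬p ∨ p), w0   [¬→-rule on 1]
4. p, w0   [∨-rule on 2 (branches; this branch)]
5. ¬◇(¬p ∨ p), w1   [¬□-rule on 3: fresh world w1, w0Rw1]
Accessibility: w0Rw1
Complete open branch: countermodel on a K-frame, so not valid in K.
T-tableau for the negation ¬((¬p ∨ p) → □◇(¬p ∨ p)):
1. ¬((¬p ∨ p) → □◇(¬p ∨ p)), w0
2. ¬p ∨ p, w0   [¬→-rule on 1]
3. ¬□◇(¬p ∨ p), w0   [¬→-rule on 1]
4. p, w0   [∨-rule on 2 (branches; this branch)]
5. ¬◇(¬p ∨ p), w1   [¬□-rule on 3: fresh world w1, w0Rw1]
6. ¬(¬p ∨ p), w1   [¬◇-rule on 5 via w1Rw1]
7. p, w1   [¬∨-rule on 6]
8. ¬p, w1   [¬∨-rule on 6]
Accessibility: w0Rw0, w0Rw1, w1Rw1
Branch closes: p and ¬p both at w1.
Every branch closes (one shown): valid in T, hence also in S4, S5 (every theorem of T is a theorem of S4 and S5).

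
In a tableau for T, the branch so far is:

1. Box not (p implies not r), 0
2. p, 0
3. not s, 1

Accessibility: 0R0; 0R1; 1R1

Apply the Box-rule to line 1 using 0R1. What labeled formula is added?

not (p implies not r), 1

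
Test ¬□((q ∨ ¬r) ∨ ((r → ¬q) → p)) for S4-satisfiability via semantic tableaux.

Yes, satisfiable

1. ¬□((q ∨ ¬r) ∨ ((r → ¬q) → p)), w0
2. ¬((q ∨ ¬r) ∨ ((r → ¬q) → p)), w1   [¬□-rule on 1: fresh world w1, w0Rw1]
3. ¬(q ∨ ¬r), w1   [¬∨-rule on 2]
4. ¬((r → ¬q) → p), w1   [¬∨-rule on 2]
5. ¬q, w1   [¬∨-rule on 3]
6. r, w1   [¬∨-rule on 3]
7. r → ¬q, w1   [¬→-rule on 4]
8. ¬p, w1   [¬→-rule on 4]
Accessibility: w0Rw0, w0Rw1, w1Rw1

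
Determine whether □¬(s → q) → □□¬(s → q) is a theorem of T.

Not valid

Tableau for the negation ¬(□¬(s → q) → □□¬(s → q)):
1. ¬(□¬(s → q) → □□¬(s → q)), u
2. □¬(s → q), u   [¬→-rule on 1]
3. ¬□□¬(s → q), u   [¬→-rule on 1]
4. ¬(s → q), u   [□-rule on 2 via uRu]
5. s, u   [¬→-rule on 4]
6. ¬q, u   [¬→-rule on 4]
7. ¬□¬(s → q), v   [¬□-rule on 3: fresh world v, uRv]
8. ¬(s → q), v   [□-rule on 2 via uRv]
9. s, v   [¬→-rule on 8]
10. ¬q, v   [¬→-rule on 8]
11. s → q, w   [¬□-rule on 7: fresh world w, vRw]
12. q, w   [→-rule on 11 (branches; this branch)]
Accessibility: uRu, uRv, vRv, vRw, wRw
The negation has an open branch (countermodel exists).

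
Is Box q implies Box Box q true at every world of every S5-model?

Valid

Tableau for the negation not (Box q implies Box Box q):
1. not (Box q implies Box Box q), w0
2. Box q, w0   [neg-implies-rule on 1]
3. not Box Box q, w0   [neg-implies-rule on 1]
4. q, w0   [Box-rule on 2 via w0Rw0]
5. not Box q, w1   [neg-Box-rule on 3: fresh world w1, w0Rw1]
6. q, w1   [Box-rule on 2 via w0Rw1]
7. not q, w2   [neg-Box-rule on 5: fresh world w2, w1Rw2]
8. q, w2   [Box-rule on 2 via w0Rw2]
Accessibility: w0Rw0, w0Rw1, w0Rw2, w1Rw0, w1Rw1, w1Rw2, w2Rw0, w2Rw1, w2Rw2
Branch closes: q and not q both at w2.
All branches of the negation close; one closing branch shown above.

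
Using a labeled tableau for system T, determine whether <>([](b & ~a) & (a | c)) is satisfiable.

Yes, satisfiable

1. <>([](b & ~a) & (a | c)), w0
2. [](b & ~a) & (a | c), w1
3. [](b & ~a), w1
4. a | c, w1
5. b & ~a, w1
6. b, w1
7. ~a, w1
8. c, w1
Accessibility: w0Rw0, w0Rw1, w1Rw1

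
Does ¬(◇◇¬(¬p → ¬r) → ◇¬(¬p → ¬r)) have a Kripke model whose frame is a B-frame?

1. ¬(◇◇¬(¬p → ¬r) → ◇¬(¬p → ¬r)), w0
2. ◇◇¬(¬p → ¬r), w0
3. ¬◇¬(¬p → ¬r), w0
4. ¬p → ¬r, w0
5. ¬r, w0
6. ◇¬(¬p → ¬r), w1
7. ¬p → ¬r, w1
8. ¬r, w1
9. ¬(¬p → ¬r), w2
10. ¬p, w2
11. r, w2
Accessibility: w0Rw0, w0Rw1, w1Rw0, w1Rw1, w1Rw2, w2Rw1, w2Rw2

Satisfiable (open branch found)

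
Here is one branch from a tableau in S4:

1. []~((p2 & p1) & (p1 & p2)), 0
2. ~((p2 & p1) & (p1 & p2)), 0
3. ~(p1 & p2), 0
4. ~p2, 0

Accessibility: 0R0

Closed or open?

Open

No atom appears with both signs at the same world.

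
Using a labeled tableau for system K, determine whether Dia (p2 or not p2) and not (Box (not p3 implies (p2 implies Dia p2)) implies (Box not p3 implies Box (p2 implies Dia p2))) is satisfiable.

Unsatisfiable (every branch closes)

1. Dia (p2 or not p2) and not (Box (not p3 implies (p2 implies Dia p2)) implies (Box not p3 implies Box (p2 implies Dia p2))), u
2. Dia (p2 or not p2), u
3. not (Box (not p3 implies (p2 implies Dia p2)) implies (Box not p3 implies Box (p2 implies Dia p2))), u
4. Box (not p3 implies (p2 implies Dia p2)), u
5. not (Box not p3 implies Box (p2 implies Dia p2)), u
6. Box not p3, u
7. not Box (p2 implies Dia p2), u
8. p2 or not p2, v
9. not p3 implies (p2 implies Dia p2), v
10. not p3, v
11. not p2, v
12. p2 implies Dia p2, v
13. Dia p2, v
14. not (p2 implies Dia p2), w
15. p2, w
16. not Dia p2, w
17. not p3 implies (p2 implies Dia p2), w
18. not p3, w
19. p2 implies Dia p2, w
20. Dia p2, w
21. p2, x
22. p2, y
23. not p2, y
Accessibility: uRv, uRw, vRx, wRy
Branch closes: p2 and not p2 both at y.
All branches of the tableau close; one closing branch shown above.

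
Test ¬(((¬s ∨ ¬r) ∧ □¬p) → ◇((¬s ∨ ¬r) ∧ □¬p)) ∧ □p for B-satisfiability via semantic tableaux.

Unsatisfiable

1. ¬(((¬s ∨ ¬r) ∧ □¬p) → ◇((¬s ∨ ¬r) ∧ □¬p)) ∧ □p, u
2. ¬(((¬s ∨ ¬r) ∧ □¬p) → ◇((¬s ∨ ¬r) ∧ □¬p)), u
3. □p, u
4. (¬s ∨ ¬r) ∧ □¬p, u
5. ¬◇((¬s ∨ ¬r) ∧ □¬p), u
6. ¬s ∨ ¬r, u
7. □¬p, u
8. p, u
9. ¬((¬s ∨ ¬r) ∧ □¬p), u
10. ¬p, u
Accessibility: uRu
Branch closes: p and ¬p both at u.
All branches of the tableau close; one closing branch shown above.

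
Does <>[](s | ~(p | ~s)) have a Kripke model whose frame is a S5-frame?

Yes, satisfiable

1. <>[](s | ~(p | ~s)), w0
2. [](s | ~(p | ~s)), w1
3. s | ~(p | ~s), w0
4. s | ~(p | ~s), w1
5. ~(p | ~s), w0
6. ~p, w0
7. s, w0
8. ~(p | ~s), w1
9. ~p, w1
10. s, w1
Accessibility: w0Rw0, w0Rw1, w1Rw0, w1Rw1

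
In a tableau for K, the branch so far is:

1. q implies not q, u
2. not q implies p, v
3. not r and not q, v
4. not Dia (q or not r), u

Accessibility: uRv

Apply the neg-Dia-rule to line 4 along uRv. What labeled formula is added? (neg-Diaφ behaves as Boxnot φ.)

neg-Diaφ behaves as Boxnot φ: propagate the negated body to each accessible world.

not (q or not r), v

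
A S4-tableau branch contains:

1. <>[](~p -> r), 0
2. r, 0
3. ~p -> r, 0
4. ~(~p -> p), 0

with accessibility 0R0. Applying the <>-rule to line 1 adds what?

a fresh world 1 with 0R1, and [](~p -> r) at 1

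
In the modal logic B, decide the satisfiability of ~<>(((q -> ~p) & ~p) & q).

1. ~<>(((q -> ~p) & ~p) & q), w0
2. ~(((q -> ~p) & ~p) & q), w0
3. ~q, w0
Accessibility: w0Rw0

Yes, satisfiable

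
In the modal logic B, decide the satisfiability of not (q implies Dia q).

No, unsatisfiable

1. not (q implies Dia q), w0
2. q, w0   [neg-implies-rule on 1]
3. not Dia q, w0   [neg-implies-rule on 1]
4. not q, w0   [neg-Dia-rule on 3 via w0Rw0]
Accessibility: w0Rw0
Branch closes: q and not q both at w0.
(One branch shown.) All branches close.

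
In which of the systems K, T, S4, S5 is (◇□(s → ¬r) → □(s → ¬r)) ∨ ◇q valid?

S5

S4-tableau for the negation ¬((◇□(s → ¬r) → □(s → ¬r)) ∨ ◇q):
1. ¬((◇□(s → ¬r) → □(s → ¬r)) ∨ ◇q), u
2. ¬(◇□(s → ¬r) → □(s → ¬r)), u
3. ¬◇q, u
4. ◇□(s → ¬r), u
5. ¬□(s → ¬r), u
6. ¬q, u
7. □(s → ¬r), v
8. ¬q, v
9. s → ¬r, v
10. ¬r, v
11. ¬(s → ¬r), w
12. s, w
13. r, w
14. ¬q, w
Accessibility: uRu, uRv, uRw, vRv, wRw
Complete open branch: countermodel on an S4-frame, so not valid in S4, nor in K, T (the same frame is also a K-frame and a T-frame).
S5-tableau for the negation ¬((◇□(s → ¬r) → □(s → ¬r)) ∨ ◇q):
1. ¬((◇□(s → ¬r) → □(s → ¬r)) ∨ ◇q), u
2. ¬(◇□(s → ¬r) → □(s → ¬r)), u
3. ¬◇q, u
4. ◇□(s → ¬r), u
5. ¬□(s → ¬r), u
6. ¬q, u
7. □(s → ¬r), v
8. ¬q, v
9. s → ¬r, u
10. s → ¬r, v
11. ¬r, u
12. ¬r, v
13. ¬(s → ¬r), w
14. s, w
15. r, w
16. ¬q, w
17. s → ¬r, w
18. ¬r, w
Accessibility: uRu, uRv, uRw, vRu, vRv, vRw, wRu, wRv, wRw
Branch closes: r and ¬r both at w.
Every branch closes (one shown): valid in S5.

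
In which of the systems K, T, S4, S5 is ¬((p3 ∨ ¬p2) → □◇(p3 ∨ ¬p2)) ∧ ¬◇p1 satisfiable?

S4-tableau for the formula:
1. ¬((p3 ∨ ¬p2) → □◇(p3 ∨ ¬p2)) ∧ ¬◇p1, 0
2. ¬((p3 ∨ ¬p2) → □◇(p3 ∨ ¬p2)), 0
3. ¬◇p1, 0
4. p3 ∨ ¬p2, 0
5. ¬□◇(p3 ∨ ¬p2), 0
6. ¬p1, 0
7. ¬p2, 0
8. ¬◇(p3 ∨ ¬p2), 1
9. ¬p1, 1
10. ¬(p3 ∨ ¬p2), 1
11. ¬p3, 1
12. p2, 1
Accessibility: 0R0, 0R1, 1R1
Complete open branch: satisfiable in S4, hence also in K, T (this S4-model is also a K-model and a T-model).
S5-tableau for the formula:
1. ¬((p3 ∨ ¬p2) → □◇(p3 ∨ ¬p2)) ∧ ¬◇p1, 0
2. ¬((p3 ∨ ¬p2) → □◇(p3 ∨ ¬p2)), 0
3. ¬◇p1, 0
4. p3 ∨ ¬p2, 0
5. ¬□◇(p3 ∨ ¬p2), 0
6. ¬p1, 0
7. ¬p2, 0
8. ¬◇(p3 ∨ ¬p2), 1
9. ¬p1, 1
10. ¬(p3 ∨ ¬p2), 0
11. ¬p3, 0
12. p2, 0
Accessibility: 0R0, 0R1, 1R0, 1R1
Branch closes: p2 and ¬p2 both at 0.
Every branch closes (one shown): unsatisfiable in S5.

K, T, S4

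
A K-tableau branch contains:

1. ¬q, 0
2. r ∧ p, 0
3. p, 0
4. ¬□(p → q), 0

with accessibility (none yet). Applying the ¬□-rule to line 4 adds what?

a fresh world 1 with 0R1, and ¬(p → q) at 1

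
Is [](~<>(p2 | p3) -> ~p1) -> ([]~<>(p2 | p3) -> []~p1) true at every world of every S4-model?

Yes, valid

Tableau for the negation ~([](~<>(p2 | p3) -> ~p1) -> ([]~<>(p2 | p3) -> []~p1)):
1. ~([](~<>(p2 | p3) -> ~p1) -> ([]~<>(p2 | p3) -> []~p1)), u
2. [](~<>(p2 | p3) -> ~p1), u
3. ~([]~<>(p2 | p3) -> []~p1), u
4. []~<>(p2 | p3), u
5. ~[]~p1, u
6. ~<>(p2 | p3) -> ~p1, u
7. ~<>(p2 | p3), u
8. ~(p2 | p3), u
9. ~p2, u
10. ~p3, u
11. ~p1, u
12. p1, v
13. ~<>(p2 | p3) -> ~p1, v
14. ~<>(p2 | p3), v
15. ~(p2 | p3), v
16. ~p2, v
17. ~p3, v
18. <>(p2 | p3), v
19. p2 | p3, w
20. ~<>(p2 | p3) -> ~p1, w
21. ~<>(p2 | p3), w
22. ~(p2 | p3), w
23. ~p2, w
24. ~p3, w
25. p3, w
Accessibility: uRu, uRv, uRw, vRv, vRw, wRw
Branch closes: p3 and ~p3 both at w.
Every branch of the negation's tableau closes; the branch above is one of them.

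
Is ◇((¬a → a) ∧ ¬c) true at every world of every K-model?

Tableau for the negation ¬◇((¬a → a) ∧ ¬c):
1. ¬◇((¬a → a) ∧ ¬c), 0
The negation has an open branch (countermodel exists).

No, not valid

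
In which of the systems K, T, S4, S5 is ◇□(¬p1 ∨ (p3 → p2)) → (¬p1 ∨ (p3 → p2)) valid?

S5

S5-tableau for the negation ¬(◇□(¬p1 ∨ (p3 → p2)) → (¬p1 ∨ (p3 → p2))):
1. ¬(◇□(¬p1 ∨ (p3 → p2)) → (¬p1 ∨ (p3 → p2))), 0
2. ◇□(¬p1 ∨ (p3 → p2)), 0   [¬→-rule on 1]
3. ¬(¬p1 ∨ (p3 → p2)), 0   [¬→-rule on 1]
4. p1, 0   [¬∨-rule on 3]
5. ¬(p3 → p2), 0   [¬∨-rule on 3]
6. p3, 0   [¬→-rule on 5]
7. ¬p2, 0   [¬→-rule on 5]
8. □(¬p1 ∨ (p3 → p2)), 1   [◇-rule on 2: fresh world 1, 0R1]
9. ¬p1 ∨ (p3 → p2), 0   [□-rule on 8 via 1R0]
10. ¬p1 ∨ (p3 → p2), 1   [□-rule on 8 via 1R1]
11. p3 → p2, 0   [∨-rule on 9 (branches; this branch)]
12. p3 → p2, 1   [∨-rule on 10 (branches; this branch)]
13. p2, 0   [→-rule on 11 (branches; this branch)]
Accessibility: 0R0, 0R1, 1R0, 1R1
Branch closes: p2 and ¬p2 both at 0.
Every branch closes (one shown): valid in S5.
S4-tableau for the negation ¬(◇□(¬p1 ∨ (p3 → p2)) → (¬p1 ∨ (p3 → p2))):
1. ¬(◇□(¬p1 ∨ (p3 → p2)) → (¬p1 ∨ (p3 → p2))), 0
2. ◇□(¬p1 ∨ (p3 → p2)), 0   [¬→-rule on 1]
3. ¬(¬p1 ∨ (p3 → p2)), 0   [¬→-rule on 1]
4. p1, 0   [¬∨-rule on 3]
5. ¬(p3 → p2), 0   [¬∨-rule on 3]
6. p3, 0   [¬→-rule on 5]
7. ¬p2, 0   [¬→-rule on 5]
8. □(¬p1 ∨ (p3 → p2)), 1   [◇-rule on 2: fresh world 1, 0R1]
9. ¬p1 ∨ (p3 → p2), 1   [□-rule on 8 via 1R1]
10. p3 → p2, 1   [∨-rule on 9 (branches; this branch)]
11. p2, 1   [→-rule on 10 (branches; this branch)]
Accessibility: 0R0, 0R1, 1R1
Complete open branch: countermodel on an S4-frame, so not valid in S4, nor in K, T (the same frame is also a K-frame and a T-frame).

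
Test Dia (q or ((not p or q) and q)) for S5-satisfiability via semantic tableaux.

Satisfiable

1. Dia (q or ((not p or q) and q)), 0
2. q or ((not p or q) and q), 1   [Dia-rule on 1: fresh world 1, 0R1]
3. (not p or q) and q, 1   [or-rule on 2 (branches; this branch)]
4. not p or q, 1   [and-rule on 3]
5. q, 1   [and-rule on 3]
Accessibility: 0R0, 0R1, 1R0, 1R1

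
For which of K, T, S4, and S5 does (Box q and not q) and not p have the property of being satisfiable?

T-tableau for the formula:
1. (Box q and not q) and not p, w0
2. Box q and not q, w0   [and-rule on 1]
3. not p, w0   [and-rule on 1]
4. Box q, w0   [and-rule on 2]
5. not q, w0   [and-rule on 2]
6. q, w0   [Box-rule on 4 via w0Rw0]
Accessibility: w0Rw0
Branch closes: q and not q both at w0.
Every branch closes (one shown): unsatisfiable in T, hence also in S4, S5 (every S4/S5-frame is a T-frame).
K-tableau for the formula:
1. (Box q and not q) and not p, w0
2. Box q and not q, w0   [and-rule on 1]
3. not p, w0   [and-rule on 1]
4. Box q, w0   [and-rule on 2]
5. not q, w0   [and-rule on 2]
Complete open branch: satisfiable in K.

K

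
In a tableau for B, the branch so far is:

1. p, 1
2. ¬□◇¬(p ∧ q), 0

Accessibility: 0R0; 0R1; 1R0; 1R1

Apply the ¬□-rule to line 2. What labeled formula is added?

a fresh world 2 with 0R2, and ¬◇¬(p ∧ q) at 2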